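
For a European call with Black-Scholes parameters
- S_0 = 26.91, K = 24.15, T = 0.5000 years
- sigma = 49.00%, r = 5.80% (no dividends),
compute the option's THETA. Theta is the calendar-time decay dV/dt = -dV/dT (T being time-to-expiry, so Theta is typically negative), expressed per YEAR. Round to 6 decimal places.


Answer: Theta = -3.963542

Derivation:
d1 = 0.5692601662; d2 = 0.2227778434
phi(d1) = 0.3392672610; exp(-qT) = 1.0000000000; exp(-rT) = 0.9714164645
Theta = -S*exp(-qT)*phi(d1)*sigma/(2*sqrt(T)) - r*K*exp(-rT)*N(d2) + q*S*exp(-qT)*N(d1)
N(d1) = 0.7154102024; N(d2) = 0.5881457935; sqrt(T) = 0.7071067812
Term 1 = -26.9100 * 1.0000000000 * 0.3392672610 * 0.4900 / (2 * 0.7071067812) = -3.1632734233
Term 2 = -0.0580 * 24.1500 * 0.9714164645 * 0.5881457935 = -0.8002682444
Term 3 = 0 (no dividend yield, q = 0)
Theta = -3.1632734233 + (-0.8002682444) + (0.0000000000) = -3.963542


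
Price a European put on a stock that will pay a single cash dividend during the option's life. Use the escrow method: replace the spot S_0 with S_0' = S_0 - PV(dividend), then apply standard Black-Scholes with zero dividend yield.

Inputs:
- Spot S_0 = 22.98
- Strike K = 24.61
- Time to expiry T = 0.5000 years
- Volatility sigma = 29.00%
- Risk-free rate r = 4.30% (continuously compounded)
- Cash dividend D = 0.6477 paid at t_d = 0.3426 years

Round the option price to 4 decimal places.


PV(D) = D * exp(-r * t_d) = 0.6477 * 0.98537618 = 0.63822815
S_0' = S_0 - PV(D) = 22.9800 - 0.63822815 = 22.34177185
d1 = (ln(S_0'/K) + (r + sigma^2/2)*T) / (sigma*sqrt(T)) = -0.26416418
d2 = d1 - sigma*sqrt(T) = -0.46922514
exp(-rT) = 0.97872948
N(-d1) = 0.60417329; N(-d2) = 0.68054564
P = K * exp(-rT) * N(-d2) - S_0' * N(-d1) = 24.6100 * 0.97872948 * 0.68054564 - 22.34177185 * 0.60417329 = 2.8937

Answer: Price = 2.8937


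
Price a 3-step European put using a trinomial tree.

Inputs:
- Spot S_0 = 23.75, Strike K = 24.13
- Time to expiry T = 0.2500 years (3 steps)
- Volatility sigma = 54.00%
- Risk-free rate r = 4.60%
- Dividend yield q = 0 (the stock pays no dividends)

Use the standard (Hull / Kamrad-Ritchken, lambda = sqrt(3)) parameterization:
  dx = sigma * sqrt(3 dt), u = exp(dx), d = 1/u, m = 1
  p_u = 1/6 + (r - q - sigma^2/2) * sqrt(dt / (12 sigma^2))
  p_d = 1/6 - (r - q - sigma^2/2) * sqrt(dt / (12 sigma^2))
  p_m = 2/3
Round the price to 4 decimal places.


Answer: Price = V(0,0) = 2.4370

Derivation:
dt = T/N = 0.083333; dx = sigma*sqrt(3*dt) = 0.270000
u = exp(dx) = 1.309964; d = 1/u = 0.763379
p_u = 0.151265, p_m = 0.666667, p_d = 0.182068
Discount per step: exp(-r*dt) = 0.996174
Stock lattice S(k, j) with j the centered position index:
  k=0: S(0,+0) = 23.7500
  k=1: S(1,-1) = 18.1303; S(1,+0) = 23.7500; S(1,+1) = 31.1117
  k=2: S(2,-2) = 13.8403; S(2,-1) = 18.1303; S(2,+0) = 23.7500; S(2,+1) = 31.1117; S(2,+2) = 40.7552
  k=3: S(3,-3) = 10.5654; S(3,-2) = 13.8403; S(3,-1) = 18.1303; S(3,+0) = 23.7500; S(3,+1) = 31.1117; S(3,+2) = 40.7552; S(3,+3) = 53.3878
Terminal payoffs V(N, j) = max(K - S_T, 0):
  V(3,-3) = 13.564621; V(3,-2) = 10.289729; V(3,-1) = 5.999737; V(3,+0) = 0.380000; V(3,+1) = 0.000000; V(3,+2) = 0.000000; V(3,+3) = 0.000000
Backward induction: V(k, j) = exp(-r*dt) * [p_u * V(k+1, j+1) + p_m * V(k+1, j) + p_d * V(k+1, j-1)]
  V(2,-2) = exp(-r*dt) * [p_u*5.999737 + p_m*10.289729 + p_d*13.564621] = 10.197887
  V(2,-1) = exp(-r*dt) * [p_u*0.380000 + p_m*5.999737 + p_d*10.289729] = 5.908044
  V(2,+0) = exp(-r*dt) * [p_u*0.000000 + p_m*0.380000 + p_d*5.999737] = 1.340544
  V(2,+1) = exp(-r*dt) * [p_u*0.000000 + p_m*0.000000 + p_d*0.380000] = 0.068921
  V(2,+2) = exp(-r*dt) * [p_u*0.000000 + p_m*0.000000 + p_d*0.000000] = 0.000000
  V(1,-1) = exp(-r*dt) * [p_u*1.340544 + p_m*5.908044 + p_d*10.197887] = 5.975233
  V(1,+0) = exp(-r*dt) * [p_u*0.068921 + p_m*1.340544 + p_d*5.908044] = 1.972212
  V(1,+1) = exp(-r*dt) * [p_u*0.000000 + p_m*0.068921 + p_d*1.340544] = 0.288908
  V(0,+0) = exp(-r*dt) * [p_u*0.288908 + p_m*1.972212 + p_d*5.975233] = 2.437048


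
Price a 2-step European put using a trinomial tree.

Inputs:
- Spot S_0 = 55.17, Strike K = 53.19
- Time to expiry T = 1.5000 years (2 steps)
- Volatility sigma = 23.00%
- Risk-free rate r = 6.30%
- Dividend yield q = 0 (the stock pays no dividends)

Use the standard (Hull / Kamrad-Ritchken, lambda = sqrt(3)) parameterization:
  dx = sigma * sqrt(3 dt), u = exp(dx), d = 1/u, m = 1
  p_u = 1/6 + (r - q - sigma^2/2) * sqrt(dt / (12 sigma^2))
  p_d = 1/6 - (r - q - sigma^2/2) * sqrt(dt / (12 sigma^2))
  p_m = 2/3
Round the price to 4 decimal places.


Answer: Price = V(0,0) = 2.5480

Derivation:
dt = T/N = 0.750000; dx = sigma*sqrt(3*dt) = 0.345000
u = exp(dx) = 1.411990; d = 1/u = 0.708220
p_u = 0.206395, p_m = 0.666667, p_d = 0.126938
Discount per step: exp(-r*dt) = 0.953849
Stock lattice S(k, j) with j the centered position index:
  k=0: S(0,+0) = 55.1700
  k=1: S(1,-1) = 39.0725; S(1,+0) = 55.1700; S(1,+1) = 77.8995
  k=2: S(2,-2) = 27.6720; S(2,-1) = 39.0725; S(2,+0) = 55.1700; S(2,+1) = 77.8995; S(2,+2) = 109.9933
Terminal payoffs V(N, j) = max(K - S_T, 0):
  V(2,-2) = 25.518048; V(2,-1) = 14.117483; V(2,+0) = 0.000000; V(2,+1) = 0.000000; V(2,+2) = 0.000000
Backward induction: V(k, j) = exp(-r*dt) * [p_u * V(k+1, j+1) + p_m * V(k+1, j) + p_d * V(k+1, j-1)]
  V(1,-1) = exp(-r*dt) * [p_u*0.000000 + p_m*14.117483 + p_d*25.518048] = 12.067024
  V(1,+0) = exp(-r*dt) * [p_u*0.000000 + p_m*0.000000 + p_d*14.117483] = 1.709346
  V(1,+1) = exp(-r*dt) * [p_u*0.000000 + p_m*0.000000 + p_d*0.000000] = 0.000000
  V(0,+0) = exp(-r*dt) * [p_u*0.000000 + p_m*1.709346 + p_d*12.067024] = 2.548048


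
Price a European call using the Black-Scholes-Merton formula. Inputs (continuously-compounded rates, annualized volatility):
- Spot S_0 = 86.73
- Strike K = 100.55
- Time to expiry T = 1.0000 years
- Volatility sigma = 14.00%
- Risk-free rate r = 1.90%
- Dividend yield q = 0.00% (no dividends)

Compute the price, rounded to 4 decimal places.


d1 = (ln(S/K) + (r - q + 0.5*sigma^2) * T) / (sigma * sqrt(T)) = -0.85039480
d2 = d1 - sigma * sqrt(T) = -0.99039480
exp(-rT) = 0.98117936; exp(-qT) = 1.00000000
C = S_0 * exp(-qT) * N(d1) - K * exp(-rT) * N(d2)
N(d1) = 0.19755281; N(d2) = 0.16099059
C = 86.7300 * 1.00000000 * 0.19755281 - 100.5500 * 0.98117936 * 0.16099059 = 1.2508

Answer: Price = 1.2508


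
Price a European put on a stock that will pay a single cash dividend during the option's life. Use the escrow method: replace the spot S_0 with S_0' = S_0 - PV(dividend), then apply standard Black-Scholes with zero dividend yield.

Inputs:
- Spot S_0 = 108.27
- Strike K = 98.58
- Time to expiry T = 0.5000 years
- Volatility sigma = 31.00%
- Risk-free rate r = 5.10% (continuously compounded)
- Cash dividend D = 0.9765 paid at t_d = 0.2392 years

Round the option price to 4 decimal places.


Answer: Price = 4.3673

Derivation:
PV(D) = D * exp(-r * t_d) = 0.9765 * 0.98787491 = 0.96465985
S_0' = S_0 - PV(D) = 108.2700 - 0.96465985 = 107.30534015
d1 = (ln(S_0'/K) + (r + sigma^2/2)*T) / (sigma*sqrt(T)) = 0.61283355
d2 = d1 - sigma*sqrt(T) = 0.39363045
exp(-rT) = 0.97482238
N(-d1) = 0.26999320; N(-d2) = 0.34692695
P = K * exp(-rT) * N(-d2) - S_0' * N(-d1) = 98.5800 * 0.97482238 * 0.34692695 - 107.30534015 * 0.26999320 = 4.3673


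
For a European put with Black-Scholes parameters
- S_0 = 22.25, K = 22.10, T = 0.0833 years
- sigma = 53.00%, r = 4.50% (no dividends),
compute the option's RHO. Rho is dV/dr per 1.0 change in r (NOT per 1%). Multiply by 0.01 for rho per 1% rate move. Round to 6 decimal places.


Answer: Rho = -0.922697

Derivation:
d1 = 0.1452100998; d2 = -0.0077571190
phi(d1) = 0.3947583317; exp(-qT) = 1.0000000000; exp(-rT) = 0.9962585169
N(-d2) = 0.5030946117
Rho = -K*T*exp(-rT)*N(-d2) = -22.1000 * 0.0833 * 0.9962585169 * 0.5030946117 = -0.922697


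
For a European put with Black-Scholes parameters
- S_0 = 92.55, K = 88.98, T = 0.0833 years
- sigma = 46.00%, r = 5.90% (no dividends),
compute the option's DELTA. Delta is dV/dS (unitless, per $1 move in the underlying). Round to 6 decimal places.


d1 = 0.3996961012; d2 = 0.2669321001
phi(d1) = 0.3683148928; exp(-qT) = 1.0000000000; exp(-rT) = 0.9950973574
N(-d1) = 0.3446901820
Delta = -exp(-qT) * N(-d1) = -1.0000000000 * 0.3446901820 = -0.344690

Answer: Delta = -0.344690


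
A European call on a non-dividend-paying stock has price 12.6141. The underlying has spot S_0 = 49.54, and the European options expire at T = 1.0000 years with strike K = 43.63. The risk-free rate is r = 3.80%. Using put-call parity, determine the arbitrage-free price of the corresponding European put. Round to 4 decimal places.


Answer: Put price = 5.0773

Derivation:
Put-call parity: C - P = S_0 * exp(-qT) - K * exp(-rT).
S_0 * exp(-qT) = 49.5400 * 1.00000000 = 49.54000000
K * exp(-rT) = 43.6300 * 0.96271294 = 42.00316561
P = C - S*exp(-qT) + K*exp(-rT)
P = 12.6141 - 49.54000000 + 42.00316561 = 5.0773


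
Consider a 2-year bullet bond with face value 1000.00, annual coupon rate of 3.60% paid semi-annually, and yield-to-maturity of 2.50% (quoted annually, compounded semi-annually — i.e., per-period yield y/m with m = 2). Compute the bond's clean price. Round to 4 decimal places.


Coupon per period c = face * coupon_rate / m = 18.000000
Periods per year m = 2; per-period yield y/m = 0.012500
Number of cashflows N = 4
Cashflows (t years, CF_t, discount factor 1/(1+y/m)^(m*t), PV):
  t = 0.5000: CF_t = 18.000000, DF = 0.987654, PV = 17.777778
  t = 1.0000: CF_t = 18.000000, DF = 0.975461, PV = 17.558299
  t = 1.5000: CF_t = 18.000000, DF = 0.963418, PV = 17.341530
  t = 2.0000: CF_t = 1018.000000, DF = 0.951524, PV = 968.651712
Price P = sum_t PV_t = 1021.329319

Answer: Price = 1021.3293


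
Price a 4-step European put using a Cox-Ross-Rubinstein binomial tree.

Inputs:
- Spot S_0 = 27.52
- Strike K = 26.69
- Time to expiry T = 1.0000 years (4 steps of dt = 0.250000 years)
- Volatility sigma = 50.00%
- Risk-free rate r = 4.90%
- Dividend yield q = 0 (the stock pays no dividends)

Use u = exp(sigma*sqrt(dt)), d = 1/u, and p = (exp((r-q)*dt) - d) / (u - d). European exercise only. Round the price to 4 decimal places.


dt = T/N = 0.250000
u = exp(sigma*sqrt(dt)) = 1.284025; d = 1/u = 0.778801
p = (exp((r-q)*dt) - d) / (u - d) = 0.462219
Discount per step: exp(-r*dt) = 0.987825
Stock lattice S(k, i) with i counting down-moves:
  k=0: S(0,0) = 27.5200
  k=1: S(1,0) = 35.3364; S(1,1) = 21.4326
  k=2: S(2,0) = 45.3728; S(2,1) = 27.5200; S(2,2) = 16.6917
  k=3: S(3,0) = 58.2598; S(3,1) = 35.3364; S(3,2) = 21.4326; S(3,3) = 12.9995
  k=4: S(4,0) = 74.8071; S(4,1) = 45.3728; S(4,2) = 27.5200; S(4,3) = 16.6917; S(4,4) = 10.1240
Terminal payoffs V(N, i) = max(K - S_T, 0):
  V(4,0) = 0.000000; V(4,1) = 0.000000; V(4,2) = 0.000000; V(4,3) = 9.998276; V(4,4) = 16.565958
Backward induction: V(k, i) = exp(-r*dt) * [p * V(k+1, i) + (1-p) * V(k+1, i+1)].
  V(3,0) = exp(-r*dt) * [p*0.000000 + (1-p)*0.000000] = 0.000000
  V(3,1) = exp(-r*dt) * [p*0.000000 + (1-p)*0.000000] = 0.000000
  V(3,2) = exp(-r*dt) * [p*0.000000 + (1-p)*9.998276] = 5.311415
  V(3,3) = exp(-r*dt) * [p*9.998276 + (1-p)*16.565958] = 13.365514
  V(2,0) = exp(-r*dt) * [p*0.000000 + (1-p)*0.000000] = 0.000000
  V(2,1) = exp(-r*dt) * [p*0.000000 + (1-p)*5.311415] = 2.821600
  V(2,2) = exp(-r*dt) * [p*5.311415 + (1-p)*13.365514] = 9.525352
  V(1,0) = exp(-r*dt) * [p*0.000000 + (1-p)*2.821600] = 1.498927
  V(1,1) = exp(-r*dt) * [p*2.821600 + (1-p)*9.525352] = 6.348501
  V(0,0) = exp(-r*dt) * [p*1.498927 + (1-p)*6.348501] = 4.056932

Answer: Price = V(0,0) = 4.0569


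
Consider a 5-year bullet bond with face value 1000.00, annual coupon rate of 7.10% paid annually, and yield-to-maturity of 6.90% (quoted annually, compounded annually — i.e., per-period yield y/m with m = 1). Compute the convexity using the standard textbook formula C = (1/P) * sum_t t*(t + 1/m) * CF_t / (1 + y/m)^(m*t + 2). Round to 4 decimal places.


Coupon per period c = face * coupon_rate / m = 71.000000
Periods per year m = 1; per-period yield y/m = 0.069000
Number of cashflows N = 5
Cashflows (t years, CF_t, discount factor 1/(1+y/m)^(m*t), PV):
  t = 1.0000: CF_t = 71.000000, DF = 0.935454, PV = 66.417212
  t = 2.0000: CF_t = 71.000000, DF = 0.875074, PV = 62.130227
  t = 3.0000: CF_t = 71.000000, DF = 0.818591, PV = 58.119950
  t = 4.0000: CF_t = 71.000000, DF = 0.765754, PV = 54.368522
  t = 5.0000: CF_t = 1071.000000, DF = 0.716327, PV = 767.186487
Price P = sum_t PV_t = 1008.222398
Convexity numerator sum_t t*(t + 1/m) * CF_t / (1+y/m)^(m*t + 2):
  t = 1.0000: term = 116.239900
  t = 2.0000: term = 326.211133
  t = 3.0000: term = 610.310819
  t = 4.0000: term = 951.529184
  t = 5.0000: term = 20140.339594
Convexity = (1/P) * sum = 22144.630631 / 1008.222398 = 21.964034

Answer: Convexity = 21.9640


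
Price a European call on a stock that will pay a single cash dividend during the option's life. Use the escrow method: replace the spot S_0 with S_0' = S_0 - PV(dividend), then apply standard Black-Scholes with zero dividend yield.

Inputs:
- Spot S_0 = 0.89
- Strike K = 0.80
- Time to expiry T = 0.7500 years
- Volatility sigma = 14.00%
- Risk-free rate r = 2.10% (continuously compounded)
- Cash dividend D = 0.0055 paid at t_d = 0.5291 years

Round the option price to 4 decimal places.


Answer: Price = 0.1062

Derivation:
PV(D) = D * exp(-r * t_d) = 0.0055 * 0.98895040 = 0.00543923
S_0' = S_0 - PV(D) = 0.8900 - 0.00543923 = 0.88456077
d1 = (ln(S_0'/K) + (r + sigma^2/2)*T) / (sigma*sqrt(T)) = 1.01926647
d2 = d1 - sigma*sqrt(T) = 0.89802292
exp(-rT) = 0.98437338
N(d1) = 0.84596176; N(d2) = 0.81541333
C = S_0' * N(d1) - K * exp(-rT) * N(d2) = 0.88456077 * 0.84596176 - 0.8000 * 0.98437338 * 0.81541333 = 0.1062


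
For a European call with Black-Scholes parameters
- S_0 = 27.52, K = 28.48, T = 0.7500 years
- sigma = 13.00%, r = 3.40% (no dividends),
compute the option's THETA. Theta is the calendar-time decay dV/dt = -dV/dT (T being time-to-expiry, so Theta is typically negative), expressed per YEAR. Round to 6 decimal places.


d1 = -0.0217756401; d2 = -0.1343589426
phi(d1) = 0.3988477067; exp(-qT) = 1.0000000000; exp(-rT) = 0.9748223790
Theta = -S*exp(-qT)*phi(d1)*sigma/(2*sqrt(T)) - r*K*exp(-rT)*N(d2) + q*S*exp(-qT)*N(d1)
N(d1) = 0.4913134630; N(d2) = 0.4465593731; sqrt(T) = 0.8660254038
Term 1 = -27.5200 * 1.0000000000 * 0.3988477067 * 0.1300 / (2 * 0.8660254038) = -0.8238312348
Term 2 = -0.0340 * 28.4800 * 0.9748223790 * 0.4465593731 = -0.4215252573
Term 3 = 0 (no dividend yield, q = 0)
Theta = -0.8238312348 + (-0.4215252573) + (0.0000000000) = -1.245356

Answer: Theta = -1.245356


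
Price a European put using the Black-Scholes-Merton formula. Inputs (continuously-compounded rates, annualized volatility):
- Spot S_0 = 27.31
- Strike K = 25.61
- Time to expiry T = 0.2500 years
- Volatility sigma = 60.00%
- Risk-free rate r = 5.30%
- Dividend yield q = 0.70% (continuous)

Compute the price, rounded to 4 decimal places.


d1 = (ln(S/K) + (r - q + 0.5*sigma^2) * T) / (sigma * sqrt(T)) = 0.40256678
d2 = d1 - sigma * sqrt(T) = 0.10256678
exp(-rT) = 0.98683739; exp(-qT) = 0.99825153
P = K * exp(-rT) * N(-d2) - S_0 * exp(-qT) * N(-d1)
N(-d1) = 0.34363347; N(-d2) = 0.45915340
P = 25.6100 * 0.98683739 * 0.45915340 - 27.3100 * 0.99825153 * 0.34363347 = 2.2359

Answer: Price = 2.2359


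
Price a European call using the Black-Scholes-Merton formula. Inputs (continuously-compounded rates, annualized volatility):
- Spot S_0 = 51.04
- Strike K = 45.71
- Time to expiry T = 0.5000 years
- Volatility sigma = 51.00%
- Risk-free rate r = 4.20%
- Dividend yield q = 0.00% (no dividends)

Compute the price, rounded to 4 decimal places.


Answer: Price = 10.4377

Derivation:
d1 = (ln(S/K) + (r - q + 0.5*sigma^2) * T) / (sigma * sqrt(T)) = 0.54438223
d2 = d1 - sigma * sqrt(T) = 0.18375777
exp(-rT) = 0.97921896; exp(-qT) = 1.00000000
C = S_0 * exp(-qT) * N(d1) - K * exp(-rT) * N(d2)
N(d1) = 0.70691076; N(d2) = 0.57289826
C = 51.0400 * 1.00000000 * 0.70691076 - 45.7100 * 0.97921896 * 0.57289826 = 10.4377


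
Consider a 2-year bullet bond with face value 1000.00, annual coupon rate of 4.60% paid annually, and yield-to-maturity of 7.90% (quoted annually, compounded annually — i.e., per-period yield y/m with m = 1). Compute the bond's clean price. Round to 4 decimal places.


Coupon per period c = face * coupon_rate / m = 46.000000
Periods per year m = 1; per-period yield y/m = 0.079000
Number of cashflows N = 2
Cashflows (t years, CF_t, discount factor 1/(1+y/m)^(m*t), PV):
  t = 1.0000: CF_t = 46.000000, DF = 0.926784, PV = 42.632067
  t = 2.0000: CF_t = 1046.000000, DF = 0.858929, PV = 898.439412
Price P = sum_t PV_t = 941.071479

Answer: Price = 941.0715


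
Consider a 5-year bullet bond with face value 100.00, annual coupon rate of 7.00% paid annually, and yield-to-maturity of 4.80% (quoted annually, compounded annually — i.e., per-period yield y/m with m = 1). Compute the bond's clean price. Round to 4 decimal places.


Answer: Price = 109.5777

Derivation:
Coupon per period c = face * coupon_rate / m = 7.000000
Periods per year m = 1; per-period yield y/m = 0.048000
Number of cashflows N = 5
Cashflows (t years, CF_t, discount factor 1/(1+y/m)^(m*t), PV):
  t = 1.0000: CF_t = 7.000000, DF = 0.954198, PV = 6.679389
  t = 2.0000: CF_t = 7.000000, DF = 0.910495, PV = 6.373463
  t = 3.0000: CF_t = 7.000000, DF = 0.868793, PV = 6.081549
  t = 4.0000: CF_t = 7.000000, DF = 0.829001, PV = 5.803005
  t = 5.0000: CF_t = 107.000000, DF = 0.791031, PV = 84.640333
Price P = sum_t PV_t = 109.577739


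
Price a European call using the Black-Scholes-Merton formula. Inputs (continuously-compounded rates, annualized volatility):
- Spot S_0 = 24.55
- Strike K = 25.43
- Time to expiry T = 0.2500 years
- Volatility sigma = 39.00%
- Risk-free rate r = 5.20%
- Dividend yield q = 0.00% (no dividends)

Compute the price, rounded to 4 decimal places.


d1 = (ln(S/K) + (r - q + 0.5*sigma^2) * T) / (sigma * sqrt(T)) = -0.01643705
d2 = d1 - sigma * sqrt(T) = -0.21143705
exp(-rT) = 0.98708414; exp(-qT) = 1.00000000
C = S_0 * exp(-qT) * N(d1) - K * exp(-rT) * N(d2)
N(d1) = 0.49344286; N(d2) = 0.41627312
C = 24.5500 * 1.00000000 * 0.49344286 - 25.4300 * 0.98708414 * 0.41627312 = 1.6649

Answer: Price = 1.6649


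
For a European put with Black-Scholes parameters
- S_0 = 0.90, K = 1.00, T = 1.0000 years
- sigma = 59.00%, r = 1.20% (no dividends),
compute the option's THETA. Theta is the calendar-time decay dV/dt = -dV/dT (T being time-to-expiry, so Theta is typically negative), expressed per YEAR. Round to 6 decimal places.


d1 = 0.1367618379; d2 = -0.4532381621
phi(d1) = 0.3952288031; exp(-qT) = 1.0000000000; exp(-rT) = 0.9880717129
Theta = -S*exp(-qT)*phi(d1)*sigma/(2*sqrt(T)) + r*K*exp(-rT)*N(-d2) - q*S*exp(-qT)*N(-d1)
N(-d1) = 0.4456095246; N(-d2) = 0.6748113723; sqrt(T) = 1.0000000000
Term 1 = -0.9000 * 1.0000000000 * 0.3952288031 * 0.5900 / (2 * 1.0000000000) = -0.1049332472
Term 2 = 0.0120 * 1.0000 * 0.9880717129 * 0.6748113723 = 0.0080011443
Term 3 = 0 (no dividend yield, q = 0)
Theta = -0.1049332472 + (0.0080011443) + (0.0000000000) = -0.096932

Answer: Theta = -0.096932


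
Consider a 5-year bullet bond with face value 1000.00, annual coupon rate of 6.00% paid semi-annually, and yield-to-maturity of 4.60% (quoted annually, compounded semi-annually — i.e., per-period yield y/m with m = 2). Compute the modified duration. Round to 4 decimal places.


Coupon per period c = face * coupon_rate / m = 30.000000
Periods per year m = 2; per-period yield y/m = 0.023000
Number of cashflows N = 10
Cashflows (t years, CF_t, discount factor 1/(1+y/m)^(m*t), PV):
  t = 0.5000: CF_t = 30.000000, DF = 0.977517, PV = 29.325513
  t = 1.0000: CF_t = 30.000000, DF = 0.955540, PV = 28.666191
  t = 1.5000: CF_t = 30.000000, DF = 0.934056, PV = 28.021692
  t = 2.0000: CF_t = 30.000000, DF = 0.913056, PV = 27.391683
  t = 2.5000: CF_t = 30.000000, DF = 0.892528, PV = 26.775839
  t = 3.0000: CF_t = 30.000000, DF = 0.872461, PV = 26.173841
  t = 3.5000: CF_t = 30.000000, DF = 0.852846, PV = 25.585377
  t = 4.0000: CF_t = 30.000000, DF = 0.833671, PV = 25.010144
  t = 4.5000: CF_t = 30.000000, DF = 0.814928, PV = 24.447843
  t = 5.0000: CF_t = 1030.000000, DF = 0.796606, PV = 820.504349
Price P = sum_t PV_t = 1061.902472
First compute Macaulay numerator sum_t t * PV_t:
  t * PV_t at t = 0.5000: 14.662757
  t * PV_t at t = 1.0000: 28.666191
  t * PV_t at t = 1.5000: 42.032538
  t * PV_t at t = 2.0000: 54.783366
  t * PV_t at t = 2.5000: 66.939597
  t * PV_t at t = 3.0000: 78.521522
  t * PV_t at t = 3.5000: 89.548819
  t * PV_t at t = 4.0000: 100.040574
  t * PV_t at t = 4.5000: 110.015294
  t * PV_t at t = 5.0000: 4102.521747
Macaulay duration D = 4687.732406 / 1061.902472 = 4.414466
Modified duration = D / (1 + y/m) = 4.414466 / (1 + 0.023000) = 4.315216

Answer: Modified duration = 4.3152


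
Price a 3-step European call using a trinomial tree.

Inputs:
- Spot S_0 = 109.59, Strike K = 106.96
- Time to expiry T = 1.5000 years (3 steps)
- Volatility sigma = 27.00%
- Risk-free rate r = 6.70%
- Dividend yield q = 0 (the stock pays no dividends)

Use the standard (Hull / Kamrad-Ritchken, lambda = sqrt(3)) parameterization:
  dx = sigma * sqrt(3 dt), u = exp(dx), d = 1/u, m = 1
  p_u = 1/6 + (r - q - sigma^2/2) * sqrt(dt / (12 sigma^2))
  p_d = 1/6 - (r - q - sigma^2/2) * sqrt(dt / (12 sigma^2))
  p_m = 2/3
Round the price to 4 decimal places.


dt = T/N = 0.500000; dx = sigma*sqrt(3*dt) = 0.330681
u = exp(dx) = 1.391916; d = 1/u = 0.718434
p_u = 0.189763, p_m = 0.666667, p_d = 0.143570
Discount per step: exp(-r*dt) = 0.967055
Stock lattice S(k, j) with j the centered position index:
  k=0: S(0,+0) = 109.5900
  k=1: S(1,-1) = 78.7332; S(1,+0) = 109.5900; S(1,+1) = 152.5401
  k=2: S(2,-2) = 56.5646; S(2,-1) = 78.7332; S(2,+0) = 109.5900; S(2,+1) = 152.5401; S(2,+2) = 212.3229
  k=3: S(3,-3) = 40.6380; S(3,-2) = 56.5646; S(3,-1) = 78.7332; S(3,+0) = 109.5900; S(3,+1) = 152.5401; S(3,+2) = 212.3229; S(3,+3) = 295.5357
Terminal payoffs V(N, j) = max(S_T - K, 0):
  V(3,-3) = 0.000000; V(3,-2) = 0.000000; V(3,-1) = 0.000000; V(3,+0) = 2.630000; V(3,+1) = 45.580059; V(3,+2) = 105.362928; V(3,+3) = 188.575651
Backward induction: V(k, j) = exp(-r*dt) * [p_u * V(k+1, j+1) + p_m * V(k+1, j) + p_d * V(k+1, j-1)]
  V(2,-2) = exp(-r*dt) * [p_u*0.000000 + p_m*0.000000 + p_d*0.000000] = 0.000000
  V(2,-1) = exp(-r*dt) * [p_u*2.630000 + p_m*0.000000 + p_d*0.000000] = 0.482634
  V(2,+0) = exp(-r*dt) * [p_u*45.580059 + p_m*2.630000 + p_d*0.000000] = 10.060020
  V(2,+1) = exp(-r*dt) * [p_u*105.362928 + p_m*45.580059 + p_d*2.630000] = 49.086039
  V(2,+2) = exp(-r*dt) * [p_u*188.575651 + p_m*105.362928 + p_d*45.580059] = 108.861921
  V(1,-1) = exp(-r*dt) * [p_u*10.060020 + p_m*0.482634 + p_d*0.000000] = 2.157282
  V(1,+0) = exp(-r*dt) * [p_u*49.086039 + p_m*10.060020 + p_d*0.482634] = 15.560574
  V(1,+1) = exp(-r*dt) * [p_u*108.861921 + p_m*49.086039 + p_d*10.060020] = 53.020047
  V(0,+0) = exp(-r*dt) * [p_u*53.020047 + p_m*15.560574 + p_d*2.157282] = 20.061242

Answer: Price = V(0,0) = 20.0612


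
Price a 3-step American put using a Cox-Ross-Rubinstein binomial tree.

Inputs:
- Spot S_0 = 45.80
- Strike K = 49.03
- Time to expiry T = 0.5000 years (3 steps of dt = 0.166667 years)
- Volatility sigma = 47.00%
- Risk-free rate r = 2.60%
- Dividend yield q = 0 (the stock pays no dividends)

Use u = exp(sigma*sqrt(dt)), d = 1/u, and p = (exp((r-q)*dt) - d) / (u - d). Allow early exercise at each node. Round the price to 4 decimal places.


dt = T/N = 0.166667
u = exp(sigma*sqrt(dt)) = 1.211521; d = 1/u = 0.825409
p = (exp((r-q)*dt) - d) / (u - d) = 0.463425
Discount per step: exp(-r*dt) = 0.995676
Stock lattice S(k, i) with i counting down-moves:
  k=0: S(0,0) = 45.8000
  k=1: S(1,0) = 55.4877; S(1,1) = 37.8037
  k=2: S(2,0) = 67.2245; S(2,1) = 45.8000; S(2,2) = 31.2035
  k=3: S(3,0) = 81.4439; S(3,1) = 55.4877; S(3,2) = 37.8037; S(3,3) = 25.7556
Terminal payoffs V(N, i) = max(K - S_T, 0):
  V(3,0) = 0.000000; V(3,1) = 0.000000; V(3,2) = 11.226284; V(3,3) = 23.274350
Backward induction: V(k, i) = exp(-r*dt) * [p * V(k+1, i) + (1-p) * V(k+1, i+1)]; then take max(V_cont, immediate exercise) for American.
  V(2,0) = exp(-r*dt) * [p*0.000000 + (1-p)*0.000000] = 0.000000; exercise = 0.000000; V(2,0) = max -> 0.000000
  V(2,1) = exp(-r*dt) * [p*0.000000 + (1-p)*11.226284] = 5.997699; exercise = 3.230000; V(2,1) = max -> 5.997699
  V(2,2) = exp(-r*dt) * [p*11.226284 + (1-p)*23.274350] = 17.614483; exercise = 17.826487; V(2,2) = max -> 17.826487
  V(1,0) = exp(-r*dt) * [p*0.000000 + (1-p)*5.997699] = 3.204301; exercise = 0.000000; V(1,0) = max -> 3.204301
  V(1,1) = exp(-r*dt) * [p*5.997699 + (1-p)*17.826487] = 12.291355; exercise = 11.226284; V(1,1) = max -> 12.291355
  V(0,0) = exp(-r*dt) * [p*3.204301 + (1-p)*12.291355] = 8.045251; exercise = 3.230000; V(0,0) = max -> 8.045251

Answer: Price = V(0,0) = 8.0453


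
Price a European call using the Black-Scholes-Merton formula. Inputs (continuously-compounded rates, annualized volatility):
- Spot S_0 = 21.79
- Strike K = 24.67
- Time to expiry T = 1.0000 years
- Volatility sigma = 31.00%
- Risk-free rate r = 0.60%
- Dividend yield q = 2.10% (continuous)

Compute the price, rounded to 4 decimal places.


d1 = (ln(S/K) + (r - q + 0.5*sigma^2) * T) / (sigma * sqrt(T)) = -0.29382833
d2 = d1 - sigma * sqrt(T) = -0.60382833
exp(-rT) = 0.99401796; exp(-qT) = 0.97921896
C = S_0 * exp(-qT) * N(d1) - K * exp(-rT) * N(d2)
N(d1) = 0.38444454; N(d2) = 0.27297889
C = 21.7900 * 0.97921896 * 0.38444454 - 24.6700 * 0.99401796 * 0.27297889 = 1.5089

Answer: Price = 1.5089


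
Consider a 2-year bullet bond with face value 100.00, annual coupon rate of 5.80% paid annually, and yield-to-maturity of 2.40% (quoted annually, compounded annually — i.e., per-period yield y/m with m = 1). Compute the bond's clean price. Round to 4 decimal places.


Coupon per period c = face * coupon_rate / m = 5.800000
Periods per year m = 1; per-period yield y/m = 0.024000
Number of cashflows N = 2
Cashflows (t years, CF_t, discount factor 1/(1+y/m)^(m*t), PV):
  t = 1.0000: CF_t = 5.800000, DF = 0.976562, PV = 5.664063
  t = 2.0000: CF_t = 105.800000, DF = 0.953674, PV = 100.898743
Price P = sum_t PV_t = 106.562805

Answer: Price = 106.5628


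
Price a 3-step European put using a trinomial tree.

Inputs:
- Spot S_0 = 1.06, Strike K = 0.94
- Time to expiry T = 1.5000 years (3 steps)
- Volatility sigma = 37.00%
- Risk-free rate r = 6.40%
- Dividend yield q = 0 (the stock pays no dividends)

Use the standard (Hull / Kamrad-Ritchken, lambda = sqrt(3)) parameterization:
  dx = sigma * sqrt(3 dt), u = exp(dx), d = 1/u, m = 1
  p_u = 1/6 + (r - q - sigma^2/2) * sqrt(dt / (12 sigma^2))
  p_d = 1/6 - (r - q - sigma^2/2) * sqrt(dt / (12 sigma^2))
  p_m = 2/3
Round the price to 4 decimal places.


Answer: Price = V(0,0) = 0.0875

Derivation:
dt = T/N = 0.500000; dx = sigma*sqrt(3*dt) = 0.453156
u = exp(dx) = 1.573269; d = 1/u = 0.635619
p_u = 0.164212, p_m = 0.666667, p_d = 0.169122
Discount per step: exp(-r*dt) = 0.968507
Stock lattice S(k, j) with j the centered position index:
  k=0: S(0,+0) = 1.0600
  k=1: S(1,-1) = 0.6738; S(1,+0) = 1.0600; S(1,+1) = 1.6677
  k=2: S(2,-2) = 0.4283; S(2,-1) = 0.6738; S(2,+0) = 1.0600; S(2,+1) = 1.6677; S(2,+2) = 2.6237
  k=3: S(3,-3) = 0.2722; S(3,-2) = 0.4283; S(3,-1) = 0.6738; S(3,+0) = 1.0600; S(3,+1) = 1.6677; S(3,+2) = 2.6237; S(3,+3) = 4.1278
Terminal payoffs V(N, j) = max(K - S_T, 0):
  V(3,-3) = 0.667794; V(3,-2) = 0.511747; V(3,-1) = 0.266244; V(3,+0) = 0.000000; V(3,+1) = 0.000000; V(3,+2) = 0.000000; V(3,+3) = 0.000000
Backward induction: V(k, j) = exp(-r*dt) * [p_u * V(k+1, j+1) + p_m * V(k+1, j) + p_d * V(k+1, j-1)]
  V(2,-2) = exp(-r*dt) * [p_u*0.266244 + p_m*0.511747 + p_d*0.667794] = 0.482146
  V(2,-1) = exp(-r*dt) * [p_u*0.000000 + p_m*0.266244 + p_d*0.511747] = 0.255728
  V(2,+0) = exp(-r*dt) * [p_u*0.000000 + p_m*0.000000 + p_d*0.266244] = 0.043609
  V(2,+1) = exp(-r*dt) * [p_u*0.000000 + p_m*0.000000 + p_d*0.000000] = 0.000000
  V(2,+2) = exp(-r*dt) * [p_u*0.000000 + p_m*0.000000 + p_d*0.000000] = 0.000000
  V(1,-1) = exp(-r*dt) * [p_u*0.043609 + p_m*0.255728 + p_d*0.482146] = 0.251025
  V(1,+0) = exp(-r*dt) * [p_u*0.000000 + p_m*0.043609 + p_d*0.255728] = 0.070044
  V(1,+1) = exp(-r*dt) * [p_u*0.000000 + p_m*0.000000 + p_d*0.043609] = 0.007143
  V(0,+0) = exp(-r*dt) * [p_u*0.007143 + p_m*0.070044 + p_d*0.251025] = 0.087478


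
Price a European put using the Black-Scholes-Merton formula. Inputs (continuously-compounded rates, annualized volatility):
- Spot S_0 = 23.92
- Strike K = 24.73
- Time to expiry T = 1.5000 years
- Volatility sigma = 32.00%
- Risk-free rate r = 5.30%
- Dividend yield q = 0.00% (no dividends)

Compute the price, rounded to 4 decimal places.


Answer: Price = 3.1172

Derivation:
d1 = (ln(S/K) + (r - q + 0.5*sigma^2) * T) / (sigma * sqrt(T)) = 0.31383538
d2 = d1 - sigma * sqrt(T) = -0.07808298
exp(-rT) = 0.92357802; exp(-qT) = 1.00000000
P = K * exp(-rT) * N(-d2) - S_0 * exp(-qT) * N(-d1)
N(-d1) = 0.37682304; N(-d2) = 0.53111898
P = 24.7300 * 0.92357802 * 0.53111898 - 23.9200 * 1.00000000 * 0.37682304 = 3.1172


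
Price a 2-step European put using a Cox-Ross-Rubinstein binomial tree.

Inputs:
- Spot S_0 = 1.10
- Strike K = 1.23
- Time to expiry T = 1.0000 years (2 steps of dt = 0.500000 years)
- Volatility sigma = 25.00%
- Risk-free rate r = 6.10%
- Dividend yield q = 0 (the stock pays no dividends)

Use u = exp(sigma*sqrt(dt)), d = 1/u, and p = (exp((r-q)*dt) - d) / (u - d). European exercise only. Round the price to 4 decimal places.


Answer: Price = V(0,0) = 0.1506

Derivation:
dt = T/N = 0.500000
u = exp(sigma*sqrt(dt)) = 1.193365; d = 1/u = 0.837967
p = (exp((r-q)*dt) - d) / (u - d) = 0.543062
Discount per step: exp(-r*dt) = 0.969960
Stock lattice S(k, i) with i counting down-moves:
  k=0: S(0,0) = 1.1000
  k=1: S(1,0) = 1.3127; S(1,1) = 0.9218
  k=2: S(2,0) = 1.5665; S(2,1) = 1.1000; S(2,2) = 0.7724
Terminal payoffs V(N, i) = max(K - S_T, 0):
  V(2,0) = 0.000000; V(2,1) = 0.130000; V(2,2) = 0.457593
Backward induction: V(k, i) = exp(-r*dt) * [p * V(k+1, i) + (1-p) * V(k+1, i+1)].
  V(1,0) = exp(-r*dt) * [p*0.000000 + (1-p)*0.130000] = 0.057618
  V(1,1) = exp(-r*dt) * [p*0.130000 + (1-p)*0.457593] = 0.271288
  V(0,0) = exp(-r*dt) * [p*0.057618 + (1-p)*0.271288] = 0.150588


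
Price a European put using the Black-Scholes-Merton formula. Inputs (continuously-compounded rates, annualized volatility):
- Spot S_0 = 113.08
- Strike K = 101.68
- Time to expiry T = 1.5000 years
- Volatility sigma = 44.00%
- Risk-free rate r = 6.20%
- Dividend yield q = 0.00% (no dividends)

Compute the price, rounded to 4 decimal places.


d1 = (ln(S/K) + (r - q + 0.5*sigma^2) * T) / (sigma * sqrt(T)) = 0.63921459
d2 = d1 - sigma * sqrt(T) = 0.10032684
exp(-rT) = 0.91119350; exp(-qT) = 1.00000000
P = K * exp(-rT) * N(-d2) - S_0 * exp(-qT) * N(-d1)
N(-d1) = 0.26134167; N(-d2) = 0.46004242
P = 101.6800 * 0.91119350 * 0.46004242 - 113.0800 * 1.00000000 * 0.26134167 = 13.0705

Answer: Price = 13.0705


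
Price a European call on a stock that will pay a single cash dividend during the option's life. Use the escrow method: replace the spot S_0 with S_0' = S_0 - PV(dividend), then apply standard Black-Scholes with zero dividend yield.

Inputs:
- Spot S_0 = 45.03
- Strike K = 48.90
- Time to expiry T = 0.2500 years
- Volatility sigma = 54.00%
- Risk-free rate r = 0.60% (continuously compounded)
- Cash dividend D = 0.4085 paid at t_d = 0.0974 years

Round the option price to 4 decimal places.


PV(D) = D * exp(-r * t_d) = 0.4085 * 0.99941577 = 0.40826134
S_0' = S_0 - PV(D) = 45.0300 - 0.40826134 = 44.62173866
d1 = (ln(S_0'/K) + (r + sigma^2/2)*T) / (sigma*sqrt(T)) = -0.19854164
d2 = d1 - sigma*sqrt(T) = -0.46854164
exp(-rT) = 0.99850112
N(d1) = 0.42131066; N(d2) = 0.31969865
C = S_0' * N(d1) - K * exp(-rT) * N(d2) = 44.62173866 * 0.42131066 - 48.9000 * 0.99850112 * 0.31969865 = 3.1898

Answer: Price = 3.1898


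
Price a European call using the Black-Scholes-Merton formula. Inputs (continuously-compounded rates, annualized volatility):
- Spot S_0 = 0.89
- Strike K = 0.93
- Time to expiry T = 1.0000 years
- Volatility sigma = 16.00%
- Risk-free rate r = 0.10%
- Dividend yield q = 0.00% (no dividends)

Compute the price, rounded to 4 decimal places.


d1 = (ln(S/K) + (r - q + 0.5*sigma^2) * T) / (sigma * sqrt(T)) = -0.18851952
d2 = d1 - sigma * sqrt(T) = -0.34851952
exp(-rT) = 0.99900050; exp(-qT) = 1.00000000
C = S_0 * exp(-qT) * N(d1) - K * exp(-rT) * N(d2)
N(d1) = 0.42523471; N(d2) = 0.36372503
C = 0.8900 * 1.00000000 * 0.42523471 - 0.9300 * 0.99900050 * 0.36372503 = 0.0405

Answer: Price = 0.0405


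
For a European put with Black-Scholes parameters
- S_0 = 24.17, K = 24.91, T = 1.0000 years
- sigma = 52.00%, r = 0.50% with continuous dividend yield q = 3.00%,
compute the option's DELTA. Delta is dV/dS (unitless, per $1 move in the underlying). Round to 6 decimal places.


Answer: Delta = -0.425864

Derivation:
d1 = 0.1539285874; d2 = -0.3660714126
phi(d1) = 0.3942438951; exp(-qT) = 0.9704455335; exp(-rT) = 0.9950124792
N(-d1) = 0.4388330216
Delta = -exp(-qT) * N(-d1) = -0.9704455335 * 0.4388330216 = -0.425864


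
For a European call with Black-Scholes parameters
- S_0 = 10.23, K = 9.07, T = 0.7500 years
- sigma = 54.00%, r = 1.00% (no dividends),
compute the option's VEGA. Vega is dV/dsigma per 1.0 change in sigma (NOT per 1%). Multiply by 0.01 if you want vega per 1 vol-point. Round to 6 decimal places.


d1 = 0.5072178552; d2 = 0.0395641371
phi(d1) = 0.3507879008; exp(-qT) = 1.0000000000; exp(-rT) = 0.9925280548
Vega = S * exp(-qT) * phi(d1) * sqrt(T) = 10.2300 * 1.0000000000 * 0.3507879008 * 0.8660254038 = 3.107784

Answer: Vega = 3.107784


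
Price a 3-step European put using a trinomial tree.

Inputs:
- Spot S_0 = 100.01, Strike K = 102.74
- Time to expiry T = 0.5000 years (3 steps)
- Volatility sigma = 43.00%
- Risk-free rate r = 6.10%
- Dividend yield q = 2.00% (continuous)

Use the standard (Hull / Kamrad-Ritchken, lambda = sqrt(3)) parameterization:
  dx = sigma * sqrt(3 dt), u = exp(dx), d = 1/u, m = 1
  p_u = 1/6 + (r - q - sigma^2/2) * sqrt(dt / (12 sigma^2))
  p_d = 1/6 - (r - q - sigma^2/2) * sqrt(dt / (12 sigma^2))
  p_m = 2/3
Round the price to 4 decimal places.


Answer: Price = V(0,0) = 11.6849

Derivation:
dt = T/N = 0.166667; dx = sigma*sqrt(3*dt) = 0.304056
u = exp(dx) = 1.355345; d = 1/u = 0.737820
p_u = 0.152566, p_m = 0.666667, p_d = 0.180768
Discount per step: exp(-r*dt) = 0.989885
Stock lattice S(k, j) with j the centered position index:
  k=0: S(0,+0) = 100.0100
  k=1: S(1,-1) = 73.7893; S(1,+0) = 100.0100; S(1,+1) = 135.5480
  k=2: S(2,-2) = 54.4432; S(2,-1) = 73.7893; S(2,+0) = 100.0100; S(2,+1) = 135.5480; S(2,+2) = 183.7143
  k=3: S(3,-3) = 40.1693; S(3,-2) = 54.4432; S(3,-1) = 73.7893; S(3,+0) = 100.0100; S(3,+1) = 135.5480; S(3,+2) = 183.7143; S(3,+3) = 248.9963
Terminal payoffs V(N, j) = max(K - S_T, 0):
  V(3,-3) = 62.570724; V(3,-2) = 48.296779; V(3,-1) = 28.950661; V(3,+0) = 2.730000; V(3,+1) = 0.000000; V(3,+2) = 0.000000; V(3,+3) = 0.000000
Backward induction: V(k, j) = exp(-r*dt) * [p_u * V(k+1, j+1) + p_m * V(k+1, j) + p_d * V(k+1, j-1)]
  V(2,-2) = exp(-r*dt) * [p_u*28.950661 + p_m*48.296779 + p_d*62.570724] = 47.440720
  V(2,-1) = exp(-r*dt) * [p_u*2.730000 + p_m*28.950661 + p_d*48.296779] = 28.159691
  V(2,+0) = exp(-r*dt) * [p_u*0.000000 + p_m*2.730000 + p_d*28.950661] = 6.981998
  V(2,+1) = exp(-r*dt) * [p_u*0.000000 + p_m*0.000000 + p_d*2.730000] = 0.488504
  V(2,+2) = exp(-r*dt) * [p_u*0.000000 + p_m*0.000000 + p_d*0.000000] = 0.000000
  V(1,-1) = exp(-r*dt) * [p_u*6.981998 + p_m*28.159691 + p_d*47.440720] = 28.126677
  V(1,+0) = exp(-r*dt) * [p_u*0.488504 + p_m*6.981998 + p_d*28.159691] = 9.720231
  V(1,+1) = exp(-r*dt) * [p_u*0.000000 + p_m*0.488504 + p_d*6.981998] = 1.571728
  V(0,+0) = exp(-r*dt) * [p_u*1.571728 + p_m*9.720231 + p_d*28.126677] = 11.684937


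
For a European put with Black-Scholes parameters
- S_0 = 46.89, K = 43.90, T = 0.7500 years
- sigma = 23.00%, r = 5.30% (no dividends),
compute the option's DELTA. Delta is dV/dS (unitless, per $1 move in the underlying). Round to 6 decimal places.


Answer: Delta = -0.264363

Derivation:
d1 = 0.6299524666; d2 = 0.4307666237
phi(d1) = 0.3271427731; exp(-qT) = 1.0000000000; exp(-rT) = 0.9610296665
N(-d1) = 0.2643628421
Delta = -exp(-qT) * N(-d1) = -1.0000000000 * 0.2643628421 = -0.264363


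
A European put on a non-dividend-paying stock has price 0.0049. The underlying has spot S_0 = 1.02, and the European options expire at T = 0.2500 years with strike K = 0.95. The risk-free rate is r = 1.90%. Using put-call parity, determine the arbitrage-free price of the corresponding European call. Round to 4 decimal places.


Put-call parity: C - P = S_0 * exp(-qT) - K * exp(-rT).
S_0 * exp(-qT) = 1.0200 * 1.00000000 = 1.02000000
K * exp(-rT) = 0.9500 * 0.99526126 = 0.94549820
C = P + S*exp(-qT) - K*exp(-rT)
C = 0.0049 + 1.02000000 - 0.94549820 = 0.0794

Answer: Call price = 0.0794


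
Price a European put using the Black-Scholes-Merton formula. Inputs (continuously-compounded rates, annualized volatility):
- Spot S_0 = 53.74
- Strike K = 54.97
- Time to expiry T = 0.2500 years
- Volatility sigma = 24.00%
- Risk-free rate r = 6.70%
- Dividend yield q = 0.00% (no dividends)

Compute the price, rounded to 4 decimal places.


Answer: Price = 2.7403

Derivation:
d1 = (ln(S/K) + (r - q + 0.5*sigma^2) * T) / (sigma * sqrt(T)) = 0.01100018
d2 = d1 - sigma * sqrt(T) = -0.10899982
exp(-rT) = 0.98338950; exp(-qT) = 1.00000000
P = K * exp(-rT) * N(-d2) - S_0 * exp(-qT) * N(-d1)
N(-d1) = 0.49561165; N(-d2) = 0.54339868
P = 54.9700 * 0.98338950 * 0.54339868 - 53.7400 * 1.00000000 * 0.49561165 = 2.7403


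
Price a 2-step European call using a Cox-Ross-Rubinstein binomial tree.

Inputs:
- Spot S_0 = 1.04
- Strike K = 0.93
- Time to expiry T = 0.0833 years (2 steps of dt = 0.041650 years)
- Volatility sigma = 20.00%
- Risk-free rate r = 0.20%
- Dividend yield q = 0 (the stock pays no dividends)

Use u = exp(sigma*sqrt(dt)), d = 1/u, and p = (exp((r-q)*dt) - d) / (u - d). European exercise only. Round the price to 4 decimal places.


dt = T/N = 0.041650
u = exp(sigma*sqrt(dt)) = 1.041661; d = 1/u = 0.960005
p = (exp((r-q)*dt) - d) / (u - d) = 0.490817
Discount per step: exp(-r*dt) = 0.999917
Stock lattice S(k, i) with i counting down-moves:
  k=0: S(0,0) = 1.0400
  k=1: S(1,0) = 1.0833; S(1,1) = 0.9984
  k=2: S(2,0) = 1.1285; S(2,1) = 1.0400; S(2,2) = 0.9585
Terminal payoffs V(N, i) = max(S_T - K, 0):
  V(2,0) = 0.198460; V(2,1) = 0.110000; V(2,2) = 0.028474
Backward induction: V(k, i) = exp(-r*dt) * [p * V(k+1, i) + (1-p) * V(k+1, i+1)].
  V(1,0) = exp(-r*dt) * [p*0.198460 + (1-p)*0.110000] = 0.153405
  V(1,1) = exp(-r*dt) * [p*0.110000 + (1-p)*0.028474] = 0.068483
  V(0,0) = exp(-r*dt) * [p*0.153405 + (1-p)*0.068483] = 0.110155

Answer: Price = V(0,0) = 0.1102


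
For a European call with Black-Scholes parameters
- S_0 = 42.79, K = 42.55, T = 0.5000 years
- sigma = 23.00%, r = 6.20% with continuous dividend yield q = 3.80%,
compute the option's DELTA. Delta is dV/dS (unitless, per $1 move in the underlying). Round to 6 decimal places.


Answer: Delta = 0.564397

Derivation:
d1 = 0.1896864693; d2 = 0.0270519096
phi(d1) = 0.3918292928; exp(-qT) = 0.9811793622; exp(-rT) = 0.9694755731
N(d1) = 0.5752225879
Delta = exp(-qT) * N(d1) = 0.9811793622 * 0.5752225879 = 0.564397


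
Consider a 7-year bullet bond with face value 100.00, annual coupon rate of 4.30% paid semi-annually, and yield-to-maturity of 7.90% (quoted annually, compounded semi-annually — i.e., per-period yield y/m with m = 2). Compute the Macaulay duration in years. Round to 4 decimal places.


Answer: Macaulay duration = 5.9967 years

Derivation:
Coupon per period c = face * coupon_rate / m = 2.150000
Periods per year m = 2; per-period yield y/m = 0.039500
Number of cashflows N = 14
Cashflows (t years, CF_t, discount factor 1/(1+y/m)^(m*t), PV):
  t = 0.5000: CF_t = 2.150000, DF = 0.962001, PV = 2.068302
  t = 1.0000: CF_t = 2.150000, DF = 0.925446, PV = 1.989709
  t = 1.5000: CF_t = 2.150000, DF = 0.890280, PV = 1.914102
  t = 2.0000: CF_t = 2.150000, DF = 0.856450, PV = 1.841368
  t = 2.5000: CF_t = 2.150000, DF = 0.823906, PV = 1.771397
  t = 3.0000: CF_t = 2.150000, DF = 0.792598, PV = 1.704086
  t = 3.5000: CF_t = 2.150000, DF = 0.762480, PV = 1.639332
  t = 4.0000: CF_t = 2.150000, DF = 0.733507, PV = 1.577039
  t = 4.5000: CF_t = 2.150000, DF = 0.705634, PV = 1.517113
  t = 5.0000: CF_t = 2.150000, DF = 0.678821, PV = 1.459464
  t = 5.5000: CF_t = 2.150000, DF = 0.653026, PV = 1.404006
  t = 6.0000: CF_t = 2.150000, DF = 0.628212, PV = 1.350655
  t = 6.5000: CF_t = 2.150000, DF = 0.604340, PV = 1.299332
  t = 7.0000: CF_t = 102.150000, DF = 0.581376, PV = 59.387557
Price P = sum_t PV_t = 80.923463
Macaulay numerator sum_t t * PV_t:
  t * PV_t at t = 0.5000: 1.034151
  t * PV_t at t = 1.0000: 1.989709
  t * PV_t at t = 1.5000: 2.871152
  t * PV_t at t = 2.0000: 3.682735
  t * PV_t at t = 2.5000: 4.428493
  t * PV_t at t = 3.0000: 5.112258
  t * PV_t at t = 3.5000: 5.737663
  t * PV_t at t = 4.0000: 6.308157
  t * PV_t at t = 4.5000: 6.827010
  t * PV_t at t = 5.0000: 7.297322
  t * PV_t at t = 5.5000: 7.722034
  t * PV_t at t = 6.0000: 8.103932
  t * PV_t at t = 6.5000: 8.445656
  t * PV_t at t = 7.0000: 415.712898
Macaulay duration D = (sum_t t * PV_t) / P = 485.273171 / 80.923463 = 5.996693
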